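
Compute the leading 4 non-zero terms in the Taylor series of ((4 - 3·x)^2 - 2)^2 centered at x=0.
-432·x^3 + 828·x^2 - 672·x + 196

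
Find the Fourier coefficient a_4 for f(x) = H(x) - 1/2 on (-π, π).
a_4 = (1/π) ∫_{-π}^{π} f(x)·cos(4x) dx.
Evaluate the integral (use parity and integration by parts as needed): a_4 = 0.

Final answer: 0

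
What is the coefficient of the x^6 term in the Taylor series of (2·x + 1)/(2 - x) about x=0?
Expand to order 6: (2·x + 1)/(2 - x) = 5·x^6/128 + 5·x^5/64 + 5·x^4/32 + 5·x^3/16 + 5·x^2/8 + 5·x/4 + 1/2 + O(x^7).
The coefficient of x^6 is 5/128.

Final answer: 5/128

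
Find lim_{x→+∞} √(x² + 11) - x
This is an ∞ − ∞ indeterminate form.
Multiply and divide by the conjugate √(x²+11) + x; the x² terms cancel, leaving 11/(√(x²+11)+x) → 0.
Limit = 0.

Final answer: 0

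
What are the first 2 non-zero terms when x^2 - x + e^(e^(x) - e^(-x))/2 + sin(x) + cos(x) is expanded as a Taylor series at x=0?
x + 3/2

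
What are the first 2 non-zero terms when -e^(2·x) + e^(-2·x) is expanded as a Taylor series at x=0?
-8·x^3/3 - 4·x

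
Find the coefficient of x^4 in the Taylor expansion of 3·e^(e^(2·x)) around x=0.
Expand to order 4: 3·e^(e^(2·x)) = 30·e·x^4 + 20·e·x^3 + 12·e·x^2 + 6·e·x + 3·e + O(x^5).
The coefficient of x^4 is 30·e.

Final answer: 30·e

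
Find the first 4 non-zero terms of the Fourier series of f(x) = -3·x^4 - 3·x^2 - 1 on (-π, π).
(-132 + 24·π^2)·cos(x) + (6 - 6·π^2)·cos(2·x) + (-4/9 + 8·π^2/3)·cos(3·x) - 3·π^4/5 - π^2 - 1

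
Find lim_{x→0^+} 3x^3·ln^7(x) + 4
The product is a 0·∞ indeterminate form at x → 0⁺.
Rewrite the product as 3·ln^7(x) / x^(-3) and apply L'Hôpital, or use the standard hierarchy x^(-3) ≫ |ln x|^7 as x → 0⁺.
The indeterminate product → 0, so the limit = 4.

Final answer: 4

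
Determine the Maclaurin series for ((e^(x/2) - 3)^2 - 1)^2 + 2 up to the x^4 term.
5·x^4/96 + 5·x^3/4 + 5·x^2/2 - 12·x + 11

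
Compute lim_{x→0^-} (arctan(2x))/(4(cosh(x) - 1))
Both numerator and denominator → 0 as x → 0^-; this is a 0/0 indeterminate form.
Expand each to leading order near x = 0: numerator ~ 2·x, denominator ~ 2·x^2.
The limit of the ratio is -∞.

Final answer: -∞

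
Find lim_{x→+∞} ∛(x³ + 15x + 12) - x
This is an ∞ − ∞ indeterminate form.
Multiply by (A² + AB + B²)/(A² + AB + B²) where A = ∛(x³+15x + 12), B = x to use A³ − B³ = (A−B)(A²+AB+B²); the x³ terms cancel, leaving (15x + 12)/(A²+AB+B²) with denominator ~ 3x², so the limit is 0.
Limit = 0.

Final answer: 0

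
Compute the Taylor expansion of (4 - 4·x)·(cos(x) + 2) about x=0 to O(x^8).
x^7/180 - x^6/180 - x^5/6 + x^4/6 + 2·x^3 - 2·x^2 - 12·x + 12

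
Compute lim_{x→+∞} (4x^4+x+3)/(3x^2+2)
This is an ∞/∞ indeterminate form as x → +∞.
Divide numerator and denominator by x^4 and let the lower-order terms vanish; the numerator's degree 4 exceeds the denominator's degree 2, so the quotient diverges.
Limit = ∞.

Final answer: ∞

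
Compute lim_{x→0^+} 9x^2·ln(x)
This is a 0·∞ indeterminate form at x → 0⁺.
Rewrite the product as 9·ln(x) / x^(-2) and apply L'Hôpital, or use the standard hierarchy x^(-2) ≫ |ln x| as x → 0⁺.
The indeterminate product → 0, so the limit = 0.

Final answer: 0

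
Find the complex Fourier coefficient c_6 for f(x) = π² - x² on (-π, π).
Compute the real Fourier coefficients first: a_6 = -1/9, b_6 = 0.
Then c_6 = (a_6 − i·b_6)/2 = -1/18.

Final answer: -1/18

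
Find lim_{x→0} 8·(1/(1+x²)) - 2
Direct substitution at x = 0 gives 6.

Final answer: 6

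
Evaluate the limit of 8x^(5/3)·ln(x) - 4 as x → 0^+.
The product is a 0·∞ indeterminate form at x → 0⁺.
Rewrite the product as 8·ln(x) / x^(-5/3) and apply L'Hôpital, or use the standard hierarchy x^(-5/3) ≫ |ln x| as x → 0⁺.
The indeterminate product → 0, so the limit = -4.

Final answer: -4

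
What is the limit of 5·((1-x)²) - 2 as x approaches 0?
Direct substitution at x = 0 gives 3.

Final answer: 3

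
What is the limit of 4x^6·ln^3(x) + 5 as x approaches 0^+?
The product is a 0·∞ indeterminate form at x → 0⁺.
Rewrite the product as 4·ln^3(x) / x^(-6) and apply L'Hôpital, or use the standard hierarchy x^(-6) ≫ |ln x|^3 as x → 0⁺.
The indeterminate product → 0, so the limit = 5.

Final answer: 5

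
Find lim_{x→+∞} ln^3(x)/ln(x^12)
This is an ∞/∞ indeterminate form as x → +∞.
Write ln(x^12) = 12·ln(x), reducing the quotient to ln^2(x)/12 → ∞.
Limit = ∞.

Final answer: ∞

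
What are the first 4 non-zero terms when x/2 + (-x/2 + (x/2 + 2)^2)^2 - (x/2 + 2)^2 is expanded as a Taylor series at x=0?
3·x^3/4 + 4·x^2 + 21·x/2 + 12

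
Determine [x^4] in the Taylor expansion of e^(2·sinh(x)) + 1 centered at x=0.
Expand to order 4: e^(2·sinh(x)) + 1 = 4·x^4/3 + 5·x^3/3 + 2·x^2 + 2·x + 2 + O(x^5).
The coefficient of x^4 is 4/3.

Final answer: 4/3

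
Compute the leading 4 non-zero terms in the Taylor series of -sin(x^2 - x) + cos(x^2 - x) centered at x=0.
5·x^3/6 - 3·x^2/2 + x + 1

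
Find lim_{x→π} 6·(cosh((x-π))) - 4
Direct substitution at x = π gives 2.

Final answer: 2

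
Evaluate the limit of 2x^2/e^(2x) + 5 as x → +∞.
The quotient is an ∞/∞ indeterminate form as x → +∞.
The exponential denominator e^(2x) dominates the polynomial numerator (e^x ≫ x^2 as x → ∞), so the quotient → 0.
Adding the constant: 0 + 5 = 5. Limit = 5.

Final answer: 5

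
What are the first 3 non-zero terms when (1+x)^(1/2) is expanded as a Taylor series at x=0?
-x^2/8 + x/2 + 1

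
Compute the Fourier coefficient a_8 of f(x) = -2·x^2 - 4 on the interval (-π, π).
a_8 = (1/π) ∫_{-π}^{π} f(x)·cos(8x) dx.
Evaluate the integral (use parity and integration by parts as needed): a_8 = -1/8.

Final answer: -1/8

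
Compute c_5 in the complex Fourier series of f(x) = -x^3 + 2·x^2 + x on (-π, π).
Compute the real Fourier coefficients first: a_5 = -8/25, b_5 = 62/125 - 2·π^2/5.
Then c_5 = (a_5 − i·b_5)/2 = -4/25 - 31·i/125 + i·π^2/5.

Final answer: -4/25 - 31·i/125 + i·π^2/5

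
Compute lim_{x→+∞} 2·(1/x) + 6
Evaluate the dominant behaviour as x → +∞; each term tends to a finite value or vanishes.
Limit = 6.

Final answer: 6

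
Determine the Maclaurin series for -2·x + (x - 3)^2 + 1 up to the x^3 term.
x^2 - 8·x + 10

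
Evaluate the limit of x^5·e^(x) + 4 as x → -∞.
The product is a 0·∞ indeterminate form at x → -∞.
Rewrite the product as x^5 / e^(-x) (an ∞/∞ form) and apply L'Hôpital, or use the standard hierarchy e^(|x|) ≫ |x^5| as x → -∞.
The indeterminate product → 0, so the limit = 4.

Final answer: 4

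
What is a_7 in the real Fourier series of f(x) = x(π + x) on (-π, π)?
a_7 = (1/π) ∫_{-π}^{π} f(x)·cos(7x) dx.
Evaluate the integral (use parity and integration by parts as needed): a_7 = -4/49.

Final answer: -4/49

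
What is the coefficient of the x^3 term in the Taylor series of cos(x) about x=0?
Expand to order 3: cos(x) = 1 - x^2/2 + O(x^4).
The coefficient of x^3 is 0.

Final answer: 0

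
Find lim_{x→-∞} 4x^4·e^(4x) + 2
The product is a 0·∞ indeterminate form at x → -∞.
Rewrite the product as 4x^4 / e^(-4x) (an ∞/∞ form) and apply L'Hôpital, or use the standard hierarchy e^(4|x|) ≫ |x^4| as x → -∞.
The indeterminate product → 0, so the limit = 2.

Final answer: 2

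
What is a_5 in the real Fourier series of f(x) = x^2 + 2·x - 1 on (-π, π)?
a_5 = (1/π) ∫_{-π}^{π} f(x)·cos(5x) dx.
Evaluate the integral (use parity and integration by parts as needed): a_5 = -4/25.

Final answer: -4/25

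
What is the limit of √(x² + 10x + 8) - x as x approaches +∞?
This is an ∞ − ∞ indeterminate form.
Multiply and divide by the conjugate √(x²+10x + 8) + x; the x² terms cancel, leaving (10x + 8)/(√(x²+10x + 8)+x) → 10/2 = 5.
Limit = 5.

Final answer: 5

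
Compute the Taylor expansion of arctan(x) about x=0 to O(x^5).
-x^3/3 + x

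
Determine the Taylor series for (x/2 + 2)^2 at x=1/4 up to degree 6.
289/64 + 17·(x - 1/4)/8 + (x - 1/4)^2/4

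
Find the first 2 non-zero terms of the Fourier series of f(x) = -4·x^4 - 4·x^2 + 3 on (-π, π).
(-176 + 32·π^2)·cos(x) - 4·π^4/5 - 4·π^2/3 + 3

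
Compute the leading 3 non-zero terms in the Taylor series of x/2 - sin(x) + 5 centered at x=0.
x^3/6 - x/2 + 5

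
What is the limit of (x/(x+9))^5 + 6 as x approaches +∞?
As x → +∞: x/(x+9) = 1/(1 + 9/x) → 1, and the 5th power of a limit-1 base also → 1; with the additive constant, 1 + 6 = 7.
Limit = 7.

Final answer: 7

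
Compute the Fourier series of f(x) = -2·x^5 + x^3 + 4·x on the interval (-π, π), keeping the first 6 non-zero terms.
(-484 - 4·π^4 + 82·π^2)·sin(x) + (-11·π^2 + 25/2 + 2·π^4)·sin(2·x) + (-4·π^4/3 + 20/81 + 98·π^2/27)·sin(3·x) + (-7·π^2/4 - 43/32 + π^4)·sin(4·x) + (-4·π^4/5 + 844/625 + 26·π^2/25)·sin(5·x) + (-19·π^2/27 - 197/162 + 2·π^4/3)·sin(6·x)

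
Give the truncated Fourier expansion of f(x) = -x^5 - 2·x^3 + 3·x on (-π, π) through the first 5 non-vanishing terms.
(-210 - 2·π^4 + 36·π^2)·sin(x) + (-3·π^2 + 3/2 + π^4)·sin(2·x) + (-2·π^4/3 + 4·π^2/27 + 154/81)·sin(3·x) + (-105/64 + 3·π^2/8 + π^4/2)·sin(4·x) + (-2·π^4/5 - 12·π^2/25 + 822/625)·sin(5·x)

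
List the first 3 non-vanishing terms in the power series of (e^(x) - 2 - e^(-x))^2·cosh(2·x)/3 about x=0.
4·x^2 - 8·x/3 + 4/3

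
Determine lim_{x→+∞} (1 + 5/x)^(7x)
As x → +∞: write (1 + 5/x)^(7x) = ((1 + 5/x)^x)^7 → (e^5)^7 = e^35.
Limit = e^(35).

Final answer: e^(35)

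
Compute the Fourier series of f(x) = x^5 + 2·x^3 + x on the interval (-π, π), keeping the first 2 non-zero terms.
(-36·π^2 + 2·π^4 + 218)·sin(x) + (-π^4 - 11/2 + 3·π^2)·sin(2·x)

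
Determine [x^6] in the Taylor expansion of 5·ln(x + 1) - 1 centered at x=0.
Expand to order 6: 5·ln(x + 1) - 1 = -5·x^6/6 + x^5 - 5·x^4/4 + 5·x^3/3 - 5·x^2/2 + 5·x - 1 + O(x^7).
The coefficient of x^6 is -5/6.

Final answer: -5/6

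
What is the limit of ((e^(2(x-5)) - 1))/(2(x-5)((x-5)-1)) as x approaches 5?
Both numerator and denominator → 0 as x → 5; this is a 0/0 indeterminate form.
Expand each to leading order near x = 5: numerator ~ 2·(x - 5), denominator ~ -2·(x - 5).
The limit of the ratio is -1.

Final answer: -1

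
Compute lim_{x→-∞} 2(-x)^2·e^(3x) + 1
The product is a 0·∞ indeterminate form at x → -∞.
Rewrite the product as 2(-x)^2 / e^(-3x) (an ∞/∞ form) and apply L'Hôpital, or use the standard hierarchy e^(3|x|) ≫ |(-x)^2| as x → -∞.
The indeterminate product → 0, so the limit = 1.

Final answer: 1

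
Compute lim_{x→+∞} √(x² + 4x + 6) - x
This is an ∞ − ∞ indeterminate form.
Multiply and divide by the conjugate √(x²+4x + 6) + x; the x² terms cancel, leaving (4x + 6)/(√(x²+4x + 6)+x) → 4/2 = 2.
Limit = 2.

Final answer: 2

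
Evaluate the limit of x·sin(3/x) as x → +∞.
As x → +∞: let u = 3/x → 0⁺; then x·sin(3/x) = 3·sin(u)/u → 3·1 = 3.
Limit = 3.

Final answer: 3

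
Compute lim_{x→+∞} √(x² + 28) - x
This is an ∞ − ∞ indeterminate form.
Multiply and divide by the conjugate √(x²+28) + x; the x² terms cancel, leaving 28/(√(x²+28)+x) → 0.
Limit = 0.

Final answer: 0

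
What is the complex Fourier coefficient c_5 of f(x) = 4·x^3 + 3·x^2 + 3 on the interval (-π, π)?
Compute the real Fourier coefficients first: a_5 = -12/25, b_5 = -48/125 + 8·π^2/5.
Then c_5 = (a_5 − i·b_5)/2 = -6/25 - 4·i·π^2/5 + 24·i/125.

Final answer: -6/25 - 4·i·π^2/5 + 24·i/125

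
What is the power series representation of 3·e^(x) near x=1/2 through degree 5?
3·e^(1/2) + 3·e^(1/2)·(x - 1/2) + 3·e^(1/2)·(x - 1/2)^2/2 + e^(1/2)·(x - 1/2)^3/2 + e^(1/2)·(x - 1/2)^4/8 + e^(1/2)·(x - 1/2)^5/40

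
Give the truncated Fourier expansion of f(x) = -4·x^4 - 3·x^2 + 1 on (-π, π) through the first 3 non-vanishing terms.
(-180 + 32·π^2)·cos(x) + (9 - 8·π^2)·cos(2·x) - 4·π^4/5 - π^2 + 1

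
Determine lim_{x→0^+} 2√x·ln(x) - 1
The product is a 0·∞ indeterminate form at x → 0⁺.
Rewrite the product as 2·ln(x) / x^(-1/2) and apply L'Hôpital, or use the standard hierarchy x^(-1/2) ≫ |ln x| as x → 0⁺.
The indeterminate product → 0, so the limit = -1.

Final answer: -1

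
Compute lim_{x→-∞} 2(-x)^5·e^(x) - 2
The product is a 0·∞ indeterminate form at x → -∞.
Rewrite the product as 2(-x)^5 / e^(-x) (an ∞/∞ form) and apply L'Hôpital, or use the standard hierarchy e^(|x|) ≫ |(-x)^5| as x → -∞.
The indeterminate product → 0, so the limit = -2.

Final answer: -2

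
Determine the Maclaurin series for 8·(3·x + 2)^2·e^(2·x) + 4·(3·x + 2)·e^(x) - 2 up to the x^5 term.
1691·x^5/10 + 887·x^4/3 + 386·x^3 + 344·x^2 + 180·x + 38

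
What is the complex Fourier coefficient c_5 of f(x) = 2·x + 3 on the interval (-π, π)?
Compute the real Fourier coefficients first: a_5 = 0, b_5 = 4/5.
Then c_5 = (a_5 − i·b_5)/2 = -2·i/5.

Final answer: -2·i/5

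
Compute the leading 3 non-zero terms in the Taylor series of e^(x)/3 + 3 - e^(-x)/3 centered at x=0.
x^3/9 + 2·x/3 + 3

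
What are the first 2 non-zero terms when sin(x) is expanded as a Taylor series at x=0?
-x^3/6 + x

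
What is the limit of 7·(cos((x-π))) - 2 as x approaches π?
Direct substitution at x = π gives 5.

Final answer: 5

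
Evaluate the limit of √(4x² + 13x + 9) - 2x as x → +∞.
As x → +∞: multiply by the conjugate to get (13x+9)/(√(4x²+13x+9)+2x); the denominator ~ 4x, so the limit is 13/4.
Limit = 13/4.

Final answer: 13/4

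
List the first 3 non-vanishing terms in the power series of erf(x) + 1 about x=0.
-2·x^3/(3·√(π)) + 2·x/√(π) + 1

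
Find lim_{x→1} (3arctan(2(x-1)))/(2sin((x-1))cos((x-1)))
Both numerator and denominator → 0 as x → 1; this is a 0/0 indeterminate form.
Expand each to leading order near x = 1: numerator ~ 6·(x - 1), denominator ~ 2·(x - 1).
The limit of the ratio is 3.

Final answer: 3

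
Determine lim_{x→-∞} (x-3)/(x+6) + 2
Evaluate the dominant behaviour as x → -∞; each term tends to a finite value or vanishes.
Limit = 3.

Final answer: 3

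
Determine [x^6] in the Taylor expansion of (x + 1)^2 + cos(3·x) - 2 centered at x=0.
Expand to order 6: (x + 1)^2 + cos(3·x) - 2 = -81·x^6/80 + 27·x^4/8 - 7·x^2/2 + 2·x + O(x^7).
The coefficient of x^6 is -81/80.

Final answer: -81/80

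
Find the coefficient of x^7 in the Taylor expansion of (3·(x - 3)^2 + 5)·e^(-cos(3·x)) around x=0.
Expand to order 7: (3·(x - 3)^2 + 5)·e^(-cos(3·x)) = -729·x^7·e^(-1)/40 + 1053·x^6·e^(-1)/20 - 243·x^5·e^(-1)/2 + 459·x^4·e^(-1)/2 - 81·x^3·e^(-1) + 147·x^2·e^(-1) - 18·x·e^(-1) + 32·e^(-1) + O(x^8).
The coefficient of x^7 is -729·e^(-1)/40.

Final answer: -729·e^(-1)/40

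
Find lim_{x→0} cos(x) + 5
Direct substitution at x = 0 gives 6.

Final answer: 6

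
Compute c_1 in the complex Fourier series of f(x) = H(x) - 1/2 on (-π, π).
Compute the real Fourier coefficients first: a_1 = 0, b_1 = 2/π.
Then c_1 = (a_1 − i·b_1)/2 = -i/π.

Final answer: -i/π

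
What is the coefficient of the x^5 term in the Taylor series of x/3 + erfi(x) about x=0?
Expand to order 5: x/3 + erfi(x) = x^5/(5·√(π)) + 2·x^3/(3·√(π)) + x·(1/3 + 2/√(π)) + O(x^6).
The coefficient of x^5 is 1/(5·√(π)).

Final answer: 1/(5·√(π))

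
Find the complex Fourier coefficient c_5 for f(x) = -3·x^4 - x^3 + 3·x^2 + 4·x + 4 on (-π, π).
Compute the real Fourier coefficients first: a_5 = -444/625 + 24·π^2/25, b_5 = 212/125 - 2·π^2/5.
Then c_5 = (a_5 − i·b_5)/2 = -222/625 + 12·π^2/25 - 106·i/125 + i·π^2/5.

Final answer: -222/625 + 12·π^2/25 - 106·i/125 + i·π^2/5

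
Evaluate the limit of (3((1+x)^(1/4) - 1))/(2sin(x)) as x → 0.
Both numerator and denominator → 0 as x → 0; this is a 0/0 indeterminate form.
Expand each to leading order near x = 0: numerator ~ 3·x/4, denominator ~ 2·x.
The limit of the ratio is 3/8.

Final answer: 3/8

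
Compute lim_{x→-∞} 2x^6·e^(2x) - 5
The product is a 0·∞ indeterminate form at x → -∞.
Rewrite the product as 2x^6 / e^(-2x) (an ∞/∞ form) and apply L'Hôpital, or use the standard hierarchy e^(2|x|) ≫ |x^6| as x → -∞.
The indeterminate product → 0, so the limit = -5.

Final answer: -5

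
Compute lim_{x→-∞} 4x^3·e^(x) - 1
The product is a 0·∞ indeterminate form at x → -∞.
Rewrite the product as 4x^3 / e^(-x) (an ∞/∞ form) and apply L'Hôpital, or use the standard hierarchy e^(|x|) ≫ |x^3| as x → -∞.
The indeterminate product → 0, so the limit = -1.

Final answer: -1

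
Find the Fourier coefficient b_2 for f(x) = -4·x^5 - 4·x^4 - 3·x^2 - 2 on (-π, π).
b_2 = (1/π) ∫_{-π}^{π} f(x)·sin(2x) dx.
Evaluate the integral (use parity and integration by parts as needed): b_2 = -20·π^2 + 30 + 4·π^4.

Final answer: -20·π^2 + 30 + 4·π^4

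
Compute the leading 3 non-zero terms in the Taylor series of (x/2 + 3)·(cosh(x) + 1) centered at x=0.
3·x^2/2 + x + 6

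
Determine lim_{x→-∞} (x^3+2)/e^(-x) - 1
The quotient is an ∞/∞ indeterminate form as x → -∞.
Compare growth rates of the dominant terms (exponentials ≫ polynomials ≫ logarithms), or apply L'Hôpital's rule; the quotient → 0.
Adding the constant: 0 - 1 = -1. Limit = -1.

Final answer: -1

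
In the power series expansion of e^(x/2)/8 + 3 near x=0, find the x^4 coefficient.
Expand to order 4: e^(x/2)/8 + 3 = x^4/3072 + x^3/384 + x^2/64 + x/16 + 25/8 + O(x^5).
The coefficient of x^4 is 1/3072.

Final answer: 1/3072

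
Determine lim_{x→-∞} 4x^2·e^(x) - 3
The product is a 0·∞ indeterminate form at x → -∞.
Rewrite the product as 4x^2 / e^(-x) (an ∞/∞ form) and apply L'Hôpital, or use the standard hierarchy e^(|x|) ≫ |x^2| as x → -∞.
The indeterminate product → 0, so the limit = -3.

Final answer: -3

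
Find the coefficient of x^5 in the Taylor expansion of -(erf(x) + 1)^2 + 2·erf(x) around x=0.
Expand to order 5: -(erf(x) + 1)^2 + 2·erf(x) = 8·x^4/(3·π) - 4·x^2/π - 1 + O(x^6).
The coefficient of x^5 is 0.

Final answer: 0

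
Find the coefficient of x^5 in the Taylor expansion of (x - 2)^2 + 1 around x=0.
Expand to order 5: (x - 2)^2 + 1 = x^2 - 4·x + 5 + O(x^6).
The coefficient of x^5 is 0.

Final answer: 0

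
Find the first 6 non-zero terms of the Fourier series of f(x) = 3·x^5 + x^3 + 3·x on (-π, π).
(-118·π^2 + 6·π^4 + 714)·sin(x) + (-3·π^4 - 24 + 14·π^2)·sin(2·x) + (-34·π^2/9 + 122/27 + 2·π^4)·sin(3·x) + (-3·π^4/2 - 129/64 + 11·π^2/8)·sin(4·x) + (-14·π^2/25 + 834/625 + 6·π^4/5)·sin(5·x) + (-π^4 - 28/27 + 2·π^2/9)·sin(6·x)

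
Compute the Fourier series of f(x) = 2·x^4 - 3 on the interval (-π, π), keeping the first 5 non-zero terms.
(96 - 16·π^2)·cos(x) + (-6 + 4·π^2)·cos(2·x) + (32/27 - 16·π^2/9)·cos(3·x) + (-3/8 + π^2)·cos(4·x) - 3 + 2·π^4/5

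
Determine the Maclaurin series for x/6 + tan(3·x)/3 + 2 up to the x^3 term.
3·x^3 + 7·x/6 + 2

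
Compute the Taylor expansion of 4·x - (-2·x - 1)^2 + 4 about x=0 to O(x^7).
3 - 4·x^2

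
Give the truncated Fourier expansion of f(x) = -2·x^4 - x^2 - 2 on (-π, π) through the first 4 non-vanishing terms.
(-92 + 16·π^2)·cos(x) + (5 - 4·π^2)·cos(2·x) + (-20/27 + 16·π^2/9)·cos(3·x) - 2·π^4/5 - π^2/3 - 2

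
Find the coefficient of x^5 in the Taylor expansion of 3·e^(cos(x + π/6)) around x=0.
Expand to order 5: 3·e^(cos(x + π/6)) = x^5·(-5·√(3)·e^(√(3)/2)/64 - 157·e^(√(3)/2)/1280) + x^4·(-√(3)·e^(√(3)/2)/32 + 21·e^(√(3)/2)/128) + x^3·(3·e^(√(3)/2)/16 + 3·√(3)·e^(√(3)/2)/8) + x^2·(-3·√(3)·e^(√(3)/2)/4 + 3·e^(√(3)/2)/8) - 3·x·e^(√(3)/2)/2 + 3·e^(√(3)/2) + O(x^6).
The coefficient of x^5 is -5·√(3)·e^(√(3)/2)/64 - 157·e^(√(3)/2)/1280.

Final answer: -5·√(3)·e^(√(3)/2)/64 - 157·e^(√(3)/2)/1280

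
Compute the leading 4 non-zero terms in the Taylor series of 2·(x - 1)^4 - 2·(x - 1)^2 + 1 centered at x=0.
-8·x^3 + 10·x^2 - 4·x + 1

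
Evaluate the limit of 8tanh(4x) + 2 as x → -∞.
Evaluate the dominant behaviour as x → -∞; each term tends to a finite value or vanishes.
Limit = -6.

Final answer: -6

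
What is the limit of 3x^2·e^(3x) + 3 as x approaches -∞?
The product is a 0·∞ indeterminate form at x → -∞.
Rewrite the product as 3x^2 / e^(-3x) (an ∞/∞ form) and apply L'Hôpital, or use the standard hierarchy e^(3|x|) ≫ |x^2| as x → -∞.
The indeterminate product → 0, so the limit = 3.

Final answer: 3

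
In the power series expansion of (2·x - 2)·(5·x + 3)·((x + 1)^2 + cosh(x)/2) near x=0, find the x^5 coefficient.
Expand to order 5: (2·x - 2)·(5·x + 3)·((x + 1)^2 + cosh(x)/2) = -x^5/12 + 99·x^4/8 + 15·x^3 - x^2/2 - 18·x - 9 + O(x^6).
The coefficient of x^5 is -1/12.

Final answer: -1/12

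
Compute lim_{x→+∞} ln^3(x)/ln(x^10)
This is an ∞/∞ indeterminate form as x → +∞.
Write ln(x^10) = 10·ln(x), reducing the quotient to ln^2(x)/10 → ∞.
Limit = ∞.

Final answer: ∞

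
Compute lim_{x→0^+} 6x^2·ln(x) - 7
The product is a 0·∞ indeterminate form at x → 0⁺.
Rewrite the product as 6·ln(x) / x^(-2) and apply L'Hôpital, or use the standard hierarchy x^(-2) ≫ |ln x| as x → 0⁺.
The indeterminate product → 0, so the limit = -7.

Final answer: -7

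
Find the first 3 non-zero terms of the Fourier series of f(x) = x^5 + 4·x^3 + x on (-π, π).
(-32·π^2 + 194 + 2·π^4)·sin(x) + (-π^4 - 5/2 + π^2)·sin(2·x) + (-10/81 + 32·π^2/27 + 2·π^4/3)·sin(3·x)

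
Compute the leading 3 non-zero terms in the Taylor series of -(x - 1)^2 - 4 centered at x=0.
-x^2 + 2·x - 5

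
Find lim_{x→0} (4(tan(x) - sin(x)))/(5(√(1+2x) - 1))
Both numerator and denominator → 0 as x → 0; this is a 0/0 indeterminate form.
Expand each to leading order near x = 0: numerator ~ 2·x^3, denominator ~ 5·x.
The limit of the ratio is 0.

Final answer: 0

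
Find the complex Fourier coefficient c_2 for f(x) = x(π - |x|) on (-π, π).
Compute the real Fourier coefficients first: a_2 = 0, b_2 = 0.
Then c_2 = (a_2 − i·b_2)/2 = 0.

Final answer: 0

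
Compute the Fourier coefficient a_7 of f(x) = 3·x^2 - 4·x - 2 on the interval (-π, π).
a_7 = (1/π) ∫_{-π}^{π} f(x)·cos(7x) dx.
Evaluate the integral (use parity and integration by parts as needed): a_7 = -12/49.

Final answer: -12/49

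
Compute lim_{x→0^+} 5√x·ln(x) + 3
The product is a 0·∞ indeterminate form at x → 0⁺.
Rewrite the product as 5·ln(x) / x^(-1/2) and apply L'Hôpital, or use the standard hierarchy x^(-1/2) ≫ |ln x| as x → 0⁺.
The indeterminate product → 0, so the limit = 3.

Final answer: 3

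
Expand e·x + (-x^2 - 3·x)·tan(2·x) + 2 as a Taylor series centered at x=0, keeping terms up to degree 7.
-64·x^7/15 - 64·x^6/5 - 8·x^5/3 - 8·x^4 - 2·x^3 - 6·x^2 + e·x + 2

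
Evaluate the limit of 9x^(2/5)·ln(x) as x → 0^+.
This is a 0·∞ indeterminate form at x → 0⁺.
Rewrite the product as 9·ln(x) / x^(-2/5) and apply L'Hôpital, or use the standard hierarchy x^(-2/5) ≫ |ln x| as x → 0⁺.
The indeterminate product → 0, so the limit = 0.

Final answer: 0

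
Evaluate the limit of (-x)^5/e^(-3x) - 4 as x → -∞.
The quotient is an ∞/∞ indeterminate form as x → -∞.
Compare growth rates of the dominant terms (exponentials ≫ polynomials ≫ logarithms), or apply L'Hôpital's rule; the quotient → 0.
Adding the constant: 0 - 4 = -4. Limit = -4.

Final answer: -4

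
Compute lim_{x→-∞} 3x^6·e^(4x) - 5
The product is a 0·∞ indeterminate form at x → -∞.
Rewrite the product as 3x^6 / e^(-4x) (an ∞/∞ form) and apply L'Hôpital, or use the standard hierarchy e^(4|x|) ≫ |x^6| as x → -∞.
The indeterminate product → 0, so the limit = -5.

Final answer: -5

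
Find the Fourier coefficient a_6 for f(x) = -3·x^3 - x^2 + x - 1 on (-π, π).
a_6 = (1/π) ∫_{-π}^{π} f(x)·cos(6x) dx.
Evaluate the integral (use parity and integration by parts as needed): a_6 = -1/9.

Final answer: -1/9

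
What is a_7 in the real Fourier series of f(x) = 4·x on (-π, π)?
a_7 = (1/π) ∫_{-π}^{π} f(x)·cos(7x) dx.
Evaluate the integral (use parity and integration by parts as needed): a_7 = 0.

Final answer: 0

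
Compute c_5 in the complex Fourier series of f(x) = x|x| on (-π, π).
Compute the real Fourier coefficients first: a_5 = 0, b_5 = (-8 + 50·π^2)/(125·π).
Then c_5 = (a_5 − i·b_5)/2 = -i·π/5 + 4·i/(125·π).

Final answer: -i·π/5 + 4·i/(125·π)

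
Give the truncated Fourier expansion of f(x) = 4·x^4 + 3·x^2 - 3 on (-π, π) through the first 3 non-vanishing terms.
(180 - 32·π^2)·cos(x) + (-9 + 8·π^2)·cos(2·x) - 3 + π^2 + 4·π^4/5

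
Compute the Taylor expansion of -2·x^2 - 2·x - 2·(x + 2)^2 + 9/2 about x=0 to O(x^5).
-4·x^2 - 10·x - 7/2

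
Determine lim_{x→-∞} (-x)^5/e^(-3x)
This is an ∞/∞ indeterminate form as x → -∞.
Compare growth rates of the dominant terms (exponentials ≫ polynomials ≫ logarithms), or apply L'Hôpital's rule; the quotient → 0.
Limit = 0.

Final answer: 0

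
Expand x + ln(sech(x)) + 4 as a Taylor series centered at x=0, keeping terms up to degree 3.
-x^2/2 + x + 4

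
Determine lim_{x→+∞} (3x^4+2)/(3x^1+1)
This is an ∞/∞ indeterminate form as x → +∞.
Divide numerator and denominator by x^4 and let the lower-order terms vanish; the numerator's degree 4 exceeds the denominator's degree 1, so the quotient diverges.
Limit = ∞.

Final answer: ∞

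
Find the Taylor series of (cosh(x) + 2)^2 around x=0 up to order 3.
3·x^2 + 9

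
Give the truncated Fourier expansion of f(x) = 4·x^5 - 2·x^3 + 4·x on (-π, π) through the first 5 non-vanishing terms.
(-164·π^2 + 8·π^4 + 992)·sin(x) + (-4·π^4 - 37 + 22·π^2)·sin(2·x) + (-196·π^2/27 + 608/81 + 8·π^4/3)·sin(3·x) + (-2·π^4 - 53/16 + 7·π^2/2)·sin(4·x) + (-52·π^2/25 + 1312/625 + 8·π^4/5)·sin(5·x)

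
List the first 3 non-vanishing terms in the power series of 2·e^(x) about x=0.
x^2 + 2·x + 2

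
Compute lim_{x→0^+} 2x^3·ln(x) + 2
The product is a 0·∞ indeterminate form at x → 0⁺.
Rewrite the product as 2·ln(x) / x^(-3) and apply L'Hôpital, or use the standard hierarchy x^(-3) ≫ |ln x| as x → 0⁺.
The indeterminate product → 0, so the limit = 2.

Final answer: 2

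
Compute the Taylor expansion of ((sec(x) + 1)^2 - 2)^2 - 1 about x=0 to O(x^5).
25·x^4/3 + 8·x^2 + 3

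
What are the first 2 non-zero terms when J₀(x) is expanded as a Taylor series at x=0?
1 - x^2/4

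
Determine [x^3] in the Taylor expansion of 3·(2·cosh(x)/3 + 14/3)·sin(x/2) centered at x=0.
Expand to order 3: 3·(2·cosh(x)/3 + 14/3)·sin(x/2) = x^3/6 + 8·x + O(x^4).
The coefficient of x^3 is 1/6.

Final answer: 1/6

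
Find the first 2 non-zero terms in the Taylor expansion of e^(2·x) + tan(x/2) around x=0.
5·x/2 + 1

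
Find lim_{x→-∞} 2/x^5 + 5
Evaluate the dominant behaviour as x → -∞; each term tends to a finite value or vanishes.
Limit = 5.

Final answer: 5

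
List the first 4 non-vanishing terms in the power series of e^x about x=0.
x^3/6 + x^2/2 + x + 1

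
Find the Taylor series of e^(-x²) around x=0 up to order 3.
1 - x^2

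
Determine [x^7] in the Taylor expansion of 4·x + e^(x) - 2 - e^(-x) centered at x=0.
Expand to order 7: 4·x + e^(x) - 2 - e^(-x) = x^7/2520 + x^5/60 + x^3/3 + 6·x - 2 + O(x^8).
The coefficient of x^7 is 1/2520.

Final answer: 1/2520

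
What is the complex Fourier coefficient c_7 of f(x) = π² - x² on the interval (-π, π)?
Compute the real Fourier coefficients first: a_7 = 4/49, b_7 = 0.
Then c_7 = (a_7 − i·b_7)/2 = 2/49.

Final answer: 2/49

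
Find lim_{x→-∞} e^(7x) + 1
Evaluate the dominant behaviour as x → -∞; each term tends to a finite value or vanishes.
Limit = 1.

Final answer: 1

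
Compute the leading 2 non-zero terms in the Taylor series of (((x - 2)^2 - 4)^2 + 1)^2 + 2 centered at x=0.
32·x^2 + 3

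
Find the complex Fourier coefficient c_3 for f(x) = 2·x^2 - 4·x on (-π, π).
Compute the real Fourier coefficients first: a_3 = -8/9, b_3 = -8/3.
Then c_3 = (a_3 − i·b_3)/2 = -4/9 + 4·i/3.

Final answer: -4/9 + 4·i/3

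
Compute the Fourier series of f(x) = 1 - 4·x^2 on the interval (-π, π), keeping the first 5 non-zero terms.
16·cos(x) - 4·cos(2·x) + 16·cos(3·x)/9 - cos(4·x) - 4·π^2/3 + 1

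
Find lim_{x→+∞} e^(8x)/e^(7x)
This is an ∞/∞ indeterminate form as x → +∞.
Rewrite e^(8x)/e^(7x) = e^((8−7)x) = e^(x); the exponent coefficient is 1 > 0 so e^(x) → ∞.
Limit = ∞.

Final answer: ∞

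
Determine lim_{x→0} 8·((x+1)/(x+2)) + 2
Direct substitution at x = 0 gives 6.

Final answer: 6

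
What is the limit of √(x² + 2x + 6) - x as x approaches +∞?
As x → +∞: multiply by the conjugate to get (2x+6)/(√(x²+2x+6)+x); the denominator ~ 2x, so the limit is 2/2 = 1.
Limit = 1.

Final answer: 1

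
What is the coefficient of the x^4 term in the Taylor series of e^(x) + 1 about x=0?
Expand to order 4: e^(x) + 1 = x^4/24 + x^3/6 + x^2/2 + x + 2 + O(x^5).
The coefficient of x^4 is 1/24.

Final answer: 1/24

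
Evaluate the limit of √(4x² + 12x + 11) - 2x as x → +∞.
As x → +∞: multiply by the conjugate to get (12x+11)/(√(4x²+12x+11)+2x); the denominator ~ 4x, so the limit is 12/4 = 3.
Limit = 3.

Final answer: 3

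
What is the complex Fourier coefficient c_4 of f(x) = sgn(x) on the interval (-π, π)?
Compute the real Fourier coefficients first: a_4 = 0, b_4 = 0.
Then c_4 = (a_4 − i·b_4)/2 = 0.

Final answer: 0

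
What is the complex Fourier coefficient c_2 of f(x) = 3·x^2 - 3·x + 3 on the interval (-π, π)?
Compute the real Fourier coefficients first: a_2 = 3, b_2 = 3.
Then c_2 = (a_2 − i·b_2)/2 = 3/2 - 3·i/2.

Final answer: 3/2 - 3·i/2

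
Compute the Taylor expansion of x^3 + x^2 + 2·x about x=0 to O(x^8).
x^3 + x^2 + 2·x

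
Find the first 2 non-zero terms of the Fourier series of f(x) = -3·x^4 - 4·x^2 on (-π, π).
(-128 + 24·π^2)·cos(x) - 3·π^4/5 - 4·π^2/3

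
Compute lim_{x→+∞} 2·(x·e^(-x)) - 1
Evaluate the dominant behaviour as x → +∞; each term tends to a finite value or vanishes.
Limit = -1.

Final answer: -1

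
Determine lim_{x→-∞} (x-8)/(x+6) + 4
Evaluate the dominant behaviour as x → -∞; each term tends to a finite value or vanishes.
Limit = 5.

Final answer: 5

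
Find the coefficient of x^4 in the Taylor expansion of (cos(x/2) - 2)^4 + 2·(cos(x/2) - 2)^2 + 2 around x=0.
Expand to order 4: (cos(x/2) - 2)^4 + 2·(cos(x/2) - 2)^2 + 2 = 5·x^4/48 + x^2 + 5 + O(x^5).
The coefficient of x^4 is 5/48.

Final answer: 5/48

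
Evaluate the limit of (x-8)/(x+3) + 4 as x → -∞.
Evaluate the dominant behaviour as x → -∞; each term tends to a finite value or vanishes.
Limit = 5.

Final answer: 5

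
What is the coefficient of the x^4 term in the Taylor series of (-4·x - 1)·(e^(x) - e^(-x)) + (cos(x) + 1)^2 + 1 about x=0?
Expand to order 4: (-4·x - 1)·(e^(x) - e^(-x)) + (cos(x) + 1)^2 + 1 = -11·x^4/12 - x^3/3 - 10·x^2 - 2·x + 5 + O(x^5).
The coefficient of x^4 is -11/12.

Final answer: -11/12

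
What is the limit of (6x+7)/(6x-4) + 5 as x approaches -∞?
Evaluate the dominant behaviour as x → -∞; each term tends to a finite value or vanishes.
Limit = 6.

Final answer: 6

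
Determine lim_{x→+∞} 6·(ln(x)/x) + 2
Evaluate the dominant behaviour as x → +∞; each term tends to a finite value or vanishes.
Limit = 2.

Final answer: 2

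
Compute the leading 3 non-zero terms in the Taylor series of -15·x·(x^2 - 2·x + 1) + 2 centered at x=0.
30·x^2 - 15·x + 2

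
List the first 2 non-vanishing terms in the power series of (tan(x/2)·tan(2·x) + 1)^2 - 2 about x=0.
2·x^2 - 1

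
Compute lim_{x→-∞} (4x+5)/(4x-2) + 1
Evaluate the dominant behaviour as x → -∞; each term tends to a finite value or vanishes.
Limit = 2.

Final answer: 2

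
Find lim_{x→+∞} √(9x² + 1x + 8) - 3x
As x → +∞: multiply by the conjugate to get (1x+8)/(√(9x²+1x+8)+3x); the denominator ~ 6x, so the limit is 1/6.
Limit = 1/6.

Final answer: 1/6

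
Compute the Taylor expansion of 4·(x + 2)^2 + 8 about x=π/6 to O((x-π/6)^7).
π^2/9 + 8·π/3 + 24 + (4·π/3 + 16)·(x - π/6) + 4·(x - π/6)^2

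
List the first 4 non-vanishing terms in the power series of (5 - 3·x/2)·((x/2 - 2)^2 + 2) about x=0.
-3·x^3/8 + 17·x^2/4 - 19·x + 30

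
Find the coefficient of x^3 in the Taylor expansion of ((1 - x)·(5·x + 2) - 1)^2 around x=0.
Expand to order 3: ((1 - x)·(5·x + 2) - 1)^2 = -30·x^3 - x^2 + 6·x + 1 + O(x^4).
The coefficient of x^3 is -30.

Final answer: -30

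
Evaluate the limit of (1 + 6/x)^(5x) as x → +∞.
As x → +∞: write (1 + 6/x)^(5x) = ((1 + 6/x)^x)^5 → (e^6)^5 = e^30.
Limit = e^(30).

Final answer: e^(30)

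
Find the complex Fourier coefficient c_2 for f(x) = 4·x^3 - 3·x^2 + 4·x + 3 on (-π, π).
Compute the real Fourier coefficients first: a_2 = -3, b_2 = 2 - 4·π^2.
Then c_2 = (a_2 − i·b_2)/2 = -3/2 - i + 2·i·π^2.

Final answer: -3/2 - i + 2·i·π^2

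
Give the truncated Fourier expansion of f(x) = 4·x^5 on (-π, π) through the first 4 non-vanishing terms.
(-160·π^2 + 8·π^4 + 960)·sin(x) + (-4·π^4 - 30 + 20·π^2)·sin(2·x) + (-160·π^2/27 + 320/81 + 8·π^4/3)·sin(3·x) + (-2·π^4 - 15/16 + 5·π^2/2)·sin(4·x)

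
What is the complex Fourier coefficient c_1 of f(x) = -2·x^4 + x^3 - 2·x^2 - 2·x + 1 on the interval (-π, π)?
Compute the real Fourier coefficients first: a_1 = -88 + 16·π^2, b_1 = -16 + 2·π^2.
Then c_1 = (a_1 − i·b_1)/2 = -44 + 8·π^2 - i·π^2 + 8·i.

Final answer: -44 + 8·π^2 - i·π^2 + 8·i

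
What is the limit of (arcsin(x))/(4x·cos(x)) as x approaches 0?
Both numerator and denominator → 0 as x → 0; this is a 0/0 indeterminate form.
Expand each to leading order near x = 0: numerator ~ x, denominator ~ 4·x.
The limit of the ratio is 1/4.

Final answer: 1/4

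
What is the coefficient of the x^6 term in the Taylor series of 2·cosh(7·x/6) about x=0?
Expand to order 6: 2·cosh(7·x/6) = 117649·x^6/16796160 + 2401·x^4/15552 + 49·x^2/36 + 2 + O(x^7).
The coefficient of x^6 is 117649/16796160.

Final answer: 117649/16796160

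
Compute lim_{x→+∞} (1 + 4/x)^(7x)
As x → +∞: write (1 + 4/x)^(7x) = ((1 + 4/x)^x)^7 → (e^4)^7 = e^28.
Limit = e^(28).

Final answer: e^(28)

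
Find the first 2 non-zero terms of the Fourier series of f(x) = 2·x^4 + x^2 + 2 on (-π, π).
(92 - 16·π^2)·cos(x) + 2 + π^2/3 + 2·π^4/5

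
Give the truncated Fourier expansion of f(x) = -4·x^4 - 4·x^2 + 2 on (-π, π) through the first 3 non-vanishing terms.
(-176 + 32·π^2)·cos(x) + (8 - 8·π^2)·cos(2·x) - 4·π^4/5 - 4·π^2/3 + 2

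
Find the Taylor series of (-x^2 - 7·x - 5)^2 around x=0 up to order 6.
x^4 + 14·x^3 + 59·x^2 + 70·x + 25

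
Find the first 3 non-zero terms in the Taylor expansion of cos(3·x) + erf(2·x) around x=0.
-9·x^2/2 + 4·x/√(π) + 1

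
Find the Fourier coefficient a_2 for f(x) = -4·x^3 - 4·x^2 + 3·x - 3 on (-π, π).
a_2 = (1/π) ∫_{-π}^{π} f(x)·cos(2x) dx.
Evaluate the integral (use parity and integration by parts as needed): a_2 = -4.

Final answer: -4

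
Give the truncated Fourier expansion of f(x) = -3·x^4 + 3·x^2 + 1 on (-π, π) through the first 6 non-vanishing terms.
(-156 + 24·π^2)·cos(x) + (12 - 6·π^2)·cos(2·x) + (-28/9 + 8·π^2/3)·cos(3·x) + (21/16 - 3·π^2/2)·cos(4·x) + (-444/625 + 24·π^2/25)·cos(5·x) - 3·π^4/5 + 1 + π^2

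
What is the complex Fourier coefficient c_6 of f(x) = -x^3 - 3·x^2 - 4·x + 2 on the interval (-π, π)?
Compute the real Fourier coefficients first: a_6 = -1/3, b_6 = 23/18 + π^2/3.
Then c_6 = (a_6 − i·b_6)/2 = -1/6 - i·π^2/6 - 23·i/36.

Final answer: -1/6 - i·π^2/6 - 23·i/36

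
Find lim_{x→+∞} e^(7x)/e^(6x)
This is an ∞/∞ indeterminate form as x → +∞.
Rewrite e^(7x)/e^(6x) = e^((7−6)x) = e^(x); the exponent coefficient is 1 > 0 so e^(x) → ∞.
Limit = ∞.

Final answer: ∞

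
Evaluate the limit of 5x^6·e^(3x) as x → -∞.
This is a 0·∞ indeterminate form at x → -∞.
Rewrite the product as 5x^6 / e^(-3x) (an ∞/∞ form) and apply L'Hôpital, or use the standard hierarchy e^(3|x|) ≫ |x^6| as x → -∞.
The indeterminate product → 0, so the limit = 0.

Final answer: 0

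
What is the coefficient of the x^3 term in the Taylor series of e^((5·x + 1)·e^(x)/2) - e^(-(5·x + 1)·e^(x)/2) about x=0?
Expand to order 3: e^((5·x + 1)·e^(x)/2) - e^(-(5·x + 1)·e^(x)/2) = x^3·(-29·e^(-1/2)/12 + 169·e^(1/2)/12) + x^2·(-7·e^(-1/2)/4 + 29·e^(1/2)/4) + x·(3·e^(-1/2) + 3·e^(1/2)) - e^(-1/2) + e^(1/2) + O(x^4).
The coefficient of x^3 is -29·e^(-1/2)/12 + 169·e^(1/2)/12.

Final answer: -29·e^(-1/2)/12 + 169·e^(1/2)/12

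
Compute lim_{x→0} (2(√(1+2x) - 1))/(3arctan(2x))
Both numerator and denominator → 0 as x → 0; this is a 0/0 indeterminate form.
Expand each to leading order near x = 0: numerator ~ 2·x, denominator ~ 6·x.
The limit of the ratio is 1/3.

Final answer: 1/3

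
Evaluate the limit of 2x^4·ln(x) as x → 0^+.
This is a 0·∞ indeterminate form at x → 0⁺.
Rewrite the product as 2·ln(x) / x^(-4) and apply L'Hôpital, or use the standard hierarchy x^(-4) ≫ |ln x| as x → 0⁺.
The indeterminate product → 0, so the limit = 0.

Final answer: 0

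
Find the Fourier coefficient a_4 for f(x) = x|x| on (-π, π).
a_4 = (1/π) ∫_{-π}^{π} f(x)·cos(4x) dx.
Evaluate the integral (use parity and integration by parts as needed): a_4 = 0.

Final answer: 0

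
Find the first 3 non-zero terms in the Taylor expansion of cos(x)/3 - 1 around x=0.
x^4/72 - x^2/6 - 2/3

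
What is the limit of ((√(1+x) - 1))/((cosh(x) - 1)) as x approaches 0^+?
Both numerator and denominator → 0 as x → 0^+; this is a 0/0 indeterminate form.
Expand each to leading order near x = 0: numerator ~ x/2, denominator ~ x^2/2.
The limit of the ratio is ∞.

Final answer: ∞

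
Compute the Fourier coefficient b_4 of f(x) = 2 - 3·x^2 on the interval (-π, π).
b_4 = (1/π) ∫_{-π}^{π} f(x)·sin(4x) dx.
Evaluate the integral (use parity and integration by parts as needed): b_4 = 0.

Final answer: 0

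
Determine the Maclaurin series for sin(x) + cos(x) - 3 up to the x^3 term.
-x^3/6 - x^2/2 + x - 2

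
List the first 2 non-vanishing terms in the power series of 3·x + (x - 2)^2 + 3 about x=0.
7 - x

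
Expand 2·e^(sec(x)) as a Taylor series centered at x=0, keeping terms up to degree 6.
151·e·x^6/360 + 2·e·x^4/3 + e·x^2 + 2·e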